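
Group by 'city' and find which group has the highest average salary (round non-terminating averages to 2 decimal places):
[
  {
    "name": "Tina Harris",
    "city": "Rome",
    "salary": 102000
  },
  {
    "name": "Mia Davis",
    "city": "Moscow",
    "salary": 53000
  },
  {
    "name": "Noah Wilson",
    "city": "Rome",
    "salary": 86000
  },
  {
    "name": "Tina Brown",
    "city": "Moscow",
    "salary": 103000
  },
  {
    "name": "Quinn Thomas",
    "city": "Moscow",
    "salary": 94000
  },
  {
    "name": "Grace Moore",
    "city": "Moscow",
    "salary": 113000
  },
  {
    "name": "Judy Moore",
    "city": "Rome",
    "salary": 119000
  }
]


Group by: city

Groups:
  Moscow: 4 people, avg salary = 363000/4 = $90750
  Rome: 3 people, avg salary = 307000/3 ≈ $102333.33

Highest average salary: Rome (≈$102333.33)

Rome (≈$102333.33)


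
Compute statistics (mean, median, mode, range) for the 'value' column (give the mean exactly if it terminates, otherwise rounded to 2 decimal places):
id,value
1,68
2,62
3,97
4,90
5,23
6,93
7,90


Data: [68, 62, 97, 90, 23, 93, 90]
Count: 7
Sum: 523
Mean: 523/7 ≈ 74.71 (rounded to 2 decimal places)
Sorted: [23, 62, 68, 90, 90, 93, 97]
Median: 90.0
Mode: 90 (2 times)
Range: 97 - 23 = 74
Min: 23, Max: 97

mean≈74.71, median=90.0, mode=90, range=74


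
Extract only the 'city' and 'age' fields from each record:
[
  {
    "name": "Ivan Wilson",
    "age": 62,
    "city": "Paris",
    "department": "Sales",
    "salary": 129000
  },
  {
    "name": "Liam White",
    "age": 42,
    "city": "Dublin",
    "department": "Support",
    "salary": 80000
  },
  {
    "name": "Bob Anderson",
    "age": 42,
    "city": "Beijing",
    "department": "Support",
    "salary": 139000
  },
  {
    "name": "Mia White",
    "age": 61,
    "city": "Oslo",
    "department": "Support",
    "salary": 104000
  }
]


Original: 4 records with fields: name, age, city, department, salary
Keep: ['city', 'age']
Drop: ['name', 'department', 'salary']
Result: 4 records, 2 fields each

[
  {
    "city": "Paris",
    "age": 62
  },
  {
    "city": "Dublin",
    "age": 42
  },
  {
    "city": "Beijing",
    "age": 42
  },
  {
    "city": "Oslo",
    "age": 61
  }
]


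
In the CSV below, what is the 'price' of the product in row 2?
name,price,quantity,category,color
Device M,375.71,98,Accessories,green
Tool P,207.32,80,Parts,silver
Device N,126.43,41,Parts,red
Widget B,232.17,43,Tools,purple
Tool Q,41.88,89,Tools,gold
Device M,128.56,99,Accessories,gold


Query: Row 2 ('Tool P'), column 'price'
Value: 207.32

207.32


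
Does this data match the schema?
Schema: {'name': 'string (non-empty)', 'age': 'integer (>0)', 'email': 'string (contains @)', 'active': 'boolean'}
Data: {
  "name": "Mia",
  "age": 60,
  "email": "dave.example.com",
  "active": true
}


Validating each field against schema:
  name: OK (non-empty string)
  age: OK (positive integer)
  email: FAIL ("dave.example.com" does not contain @)
  active: OK (boolean)

Result: INVALID (1 error: email)

INVALID (1 error: email)


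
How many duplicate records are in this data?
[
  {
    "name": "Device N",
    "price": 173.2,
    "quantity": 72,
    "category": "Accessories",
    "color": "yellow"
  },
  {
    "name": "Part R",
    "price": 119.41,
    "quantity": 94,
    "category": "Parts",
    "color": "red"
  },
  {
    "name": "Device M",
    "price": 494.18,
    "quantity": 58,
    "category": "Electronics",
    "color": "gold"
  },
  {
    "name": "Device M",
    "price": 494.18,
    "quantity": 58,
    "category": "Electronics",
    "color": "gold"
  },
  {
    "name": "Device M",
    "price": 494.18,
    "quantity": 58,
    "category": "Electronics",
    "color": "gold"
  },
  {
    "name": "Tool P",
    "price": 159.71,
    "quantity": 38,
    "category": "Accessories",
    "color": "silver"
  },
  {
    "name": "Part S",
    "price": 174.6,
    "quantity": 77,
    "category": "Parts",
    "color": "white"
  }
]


Checking 7 records for duplicates:

  Row 1: Device N ($173.2, qty 72)
  Row 2: Part R ($119.41, qty 94)
  Row 3: Device M ($494.18, qty 58)
  Row 4: Device M ($494.18, qty 58) <-- DUPLICATE
  Row 5: Device M ($494.18, qty 58) <-- DUPLICATE
  Row 6: Tool P ($159.71, qty 38)
  Row 7: Part S ($174.6, qty 77)

Duplicates found: 2
Unique records: 5

2 duplicates, 5 unique


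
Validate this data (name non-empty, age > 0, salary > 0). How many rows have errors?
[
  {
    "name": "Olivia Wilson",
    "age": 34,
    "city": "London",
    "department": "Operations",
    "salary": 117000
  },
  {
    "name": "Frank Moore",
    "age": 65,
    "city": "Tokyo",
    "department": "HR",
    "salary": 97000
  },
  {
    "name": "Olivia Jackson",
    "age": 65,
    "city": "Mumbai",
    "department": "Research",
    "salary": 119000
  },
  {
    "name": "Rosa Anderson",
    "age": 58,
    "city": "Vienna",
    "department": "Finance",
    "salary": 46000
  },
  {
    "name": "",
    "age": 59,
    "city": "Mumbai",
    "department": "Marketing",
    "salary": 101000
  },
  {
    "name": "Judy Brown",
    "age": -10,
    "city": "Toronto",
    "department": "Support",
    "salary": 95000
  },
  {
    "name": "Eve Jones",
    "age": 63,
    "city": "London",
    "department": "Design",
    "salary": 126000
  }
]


Validating 7 records:
Rules: name non-empty, age > 0, salary > 0

  Row 1 (Olivia Wilson): OK
  Row 2 (Frank Moore): OK
  Row 3 (Olivia Jackson): OK
  Row 4 (Rosa Anderson): OK
  Row 5 (???): empty name
  Row 6 (Judy Brown): negative age: -10
  Row 7 (Eve Jones): OK

Total errors: 2

2 errors


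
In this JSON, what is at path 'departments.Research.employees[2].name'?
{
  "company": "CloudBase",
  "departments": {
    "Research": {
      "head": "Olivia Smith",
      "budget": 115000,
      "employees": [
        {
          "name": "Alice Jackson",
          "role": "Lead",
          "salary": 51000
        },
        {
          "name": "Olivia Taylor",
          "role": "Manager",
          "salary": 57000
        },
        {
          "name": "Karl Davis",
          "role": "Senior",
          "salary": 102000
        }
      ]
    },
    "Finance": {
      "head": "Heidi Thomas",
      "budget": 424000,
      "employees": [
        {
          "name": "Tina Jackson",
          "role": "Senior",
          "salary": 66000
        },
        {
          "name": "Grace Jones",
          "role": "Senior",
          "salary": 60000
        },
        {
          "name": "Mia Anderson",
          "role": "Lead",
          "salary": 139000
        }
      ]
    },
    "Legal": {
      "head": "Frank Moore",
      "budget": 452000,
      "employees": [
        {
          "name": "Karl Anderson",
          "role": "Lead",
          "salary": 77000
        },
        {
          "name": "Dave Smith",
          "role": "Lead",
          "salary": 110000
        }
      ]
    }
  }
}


Path: departments.Research.employees[2].name

Navigate:
  -> departments
  -> Research
  -> employees[2].name = 'Karl Davis'

Karl Davis


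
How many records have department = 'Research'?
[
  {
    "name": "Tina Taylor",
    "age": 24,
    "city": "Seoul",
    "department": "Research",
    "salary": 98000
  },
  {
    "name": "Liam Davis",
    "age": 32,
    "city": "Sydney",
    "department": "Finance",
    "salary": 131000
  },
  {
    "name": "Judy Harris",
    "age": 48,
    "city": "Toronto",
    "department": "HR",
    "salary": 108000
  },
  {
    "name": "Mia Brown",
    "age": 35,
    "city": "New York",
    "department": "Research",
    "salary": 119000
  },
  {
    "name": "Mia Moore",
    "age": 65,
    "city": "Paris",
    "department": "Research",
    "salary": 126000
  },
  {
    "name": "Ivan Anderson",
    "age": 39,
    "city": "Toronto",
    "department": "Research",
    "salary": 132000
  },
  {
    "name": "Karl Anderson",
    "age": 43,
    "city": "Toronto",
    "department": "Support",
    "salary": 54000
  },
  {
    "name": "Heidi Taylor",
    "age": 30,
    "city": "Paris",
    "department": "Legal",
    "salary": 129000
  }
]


Data: 8 records
Condition: department = 'Research'

Checking each record:
  Tina Taylor: Research MATCH
  Liam Davis: Finance
  Judy Harris: HR
  Mia Brown: Research MATCH
  Mia Moore: Research MATCH
  Ivan Anderson: Research MATCH
  Karl Anderson: Support
  Heidi Taylor: Legal

Count: 4

4


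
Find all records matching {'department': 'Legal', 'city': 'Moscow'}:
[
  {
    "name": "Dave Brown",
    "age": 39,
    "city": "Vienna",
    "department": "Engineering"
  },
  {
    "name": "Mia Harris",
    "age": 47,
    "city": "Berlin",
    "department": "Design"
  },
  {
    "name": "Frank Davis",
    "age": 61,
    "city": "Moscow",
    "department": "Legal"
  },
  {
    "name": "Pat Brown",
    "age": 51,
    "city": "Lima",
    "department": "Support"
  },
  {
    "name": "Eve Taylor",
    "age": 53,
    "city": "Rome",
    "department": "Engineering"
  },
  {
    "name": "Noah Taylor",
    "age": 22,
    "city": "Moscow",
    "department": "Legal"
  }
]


Search criteria: {'department': 'Legal', 'city': 'Moscow'}

Checking 6 records:
  Dave Brown: {department: Engineering, city: Vienna}
  Mia Harris: {department: Design, city: Berlin}
  Frank Davis: {department: Legal, city: Moscow} <-- MATCH
  Pat Brown: {department: Support, city: Lima}
  Eve Taylor: {department: Engineering, city: Rome}
  Noah Taylor: {department: Legal, city: Moscow} <-- MATCH

Matches: ["Frank Davis", "Noah Taylor"]

["Frank Davis", "Noah Taylor"]


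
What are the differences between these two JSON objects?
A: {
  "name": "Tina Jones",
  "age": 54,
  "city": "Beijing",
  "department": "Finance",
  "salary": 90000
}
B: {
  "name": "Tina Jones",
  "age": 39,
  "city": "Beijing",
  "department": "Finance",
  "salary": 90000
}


Comparing each field (in key order):
  name: same
  age: DIFFERENT
  city: same
  department: same
  salary: same
Differences:
  age: 54 -> 39

1 field(s) changed

1 change: age


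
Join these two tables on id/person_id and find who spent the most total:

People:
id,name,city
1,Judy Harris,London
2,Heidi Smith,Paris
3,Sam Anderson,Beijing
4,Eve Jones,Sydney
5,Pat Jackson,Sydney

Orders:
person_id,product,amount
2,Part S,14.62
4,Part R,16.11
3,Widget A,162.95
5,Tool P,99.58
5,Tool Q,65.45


Join on: people.id = orders.person_id

Joined rows:
  Heidi Smith (Paris) bought Part S for $14.62
  Eve Jones (Sydney) bought Part R for $16.11
  Sam Anderson (Beijing) bought Widget A for $162.95
  Pat Jackson (Sydney) bought Tool P for $99.58
  Pat Jackson (Sydney) bought Tool Q for $65.45

Total per person:
  Pat Jackson: $165.03
  Sam Anderson: $162.95
  Eve Jones: $16.11
  Heidi Smith: $14.62

Top spender: Pat Jackson ($165.03)

Pat Jackson ($165.03)


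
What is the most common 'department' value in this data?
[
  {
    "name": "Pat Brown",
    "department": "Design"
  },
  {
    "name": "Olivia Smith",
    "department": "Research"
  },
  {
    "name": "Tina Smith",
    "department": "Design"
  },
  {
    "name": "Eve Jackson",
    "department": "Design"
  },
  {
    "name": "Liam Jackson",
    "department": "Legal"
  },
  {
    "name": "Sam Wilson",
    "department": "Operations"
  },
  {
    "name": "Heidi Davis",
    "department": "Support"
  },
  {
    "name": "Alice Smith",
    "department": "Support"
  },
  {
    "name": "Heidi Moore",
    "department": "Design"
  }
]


Counting 'department' values across 9 records:

  Design: 4 ####
  Support: 2 ##
  Research: 1 #
  Legal: 1 #
  Operations: 1 #

Most common: Design (4 times)

Design (4 times)


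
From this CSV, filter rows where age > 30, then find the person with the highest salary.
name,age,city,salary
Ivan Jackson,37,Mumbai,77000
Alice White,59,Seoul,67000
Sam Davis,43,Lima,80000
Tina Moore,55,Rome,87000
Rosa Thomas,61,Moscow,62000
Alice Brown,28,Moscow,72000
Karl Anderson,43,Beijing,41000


Filter: age > 30
Sort by: salary (descending)

Filtered records (6):
  Tina Moore, age 55, salary $87000
  Sam Davis, age 43, salary $80000
  Ivan Jackson, age 37, salary $77000
  Alice White, age 59, salary $67000
  Rosa Thomas, age 61, salary $62000
  Karl Anderson, age 43, salary $41000

Highest salary: Tina Moore ($87000)

Tina Moore


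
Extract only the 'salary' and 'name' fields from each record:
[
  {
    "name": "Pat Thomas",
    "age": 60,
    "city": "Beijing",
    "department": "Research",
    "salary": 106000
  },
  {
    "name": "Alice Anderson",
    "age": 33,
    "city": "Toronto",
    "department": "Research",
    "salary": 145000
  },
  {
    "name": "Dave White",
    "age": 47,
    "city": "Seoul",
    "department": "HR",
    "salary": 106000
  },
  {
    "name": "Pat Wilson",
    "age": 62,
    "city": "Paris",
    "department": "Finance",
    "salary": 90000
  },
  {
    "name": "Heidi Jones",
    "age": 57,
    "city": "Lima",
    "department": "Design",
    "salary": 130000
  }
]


Original: 5 records with fields: name, age, city, department, salary
Keep: ['salary', 'name']
Drop: ['age', 'city', 'department']
Result: 5 records, 2 fields each

[
  {
    "salary": 106000,
    "name": "Pat Thomas"
  },
  {
    "salary": 145000,
    "name": "Alice Anderson"
  },
  {
    "salary": 106000,
    "name": "Dave White"
  },
  {
    "salary": 90000,
    "name": "Pat Wilson"
  },
  {
    "salary": 130000,
    "name": "Heidi Jones"
  }
]


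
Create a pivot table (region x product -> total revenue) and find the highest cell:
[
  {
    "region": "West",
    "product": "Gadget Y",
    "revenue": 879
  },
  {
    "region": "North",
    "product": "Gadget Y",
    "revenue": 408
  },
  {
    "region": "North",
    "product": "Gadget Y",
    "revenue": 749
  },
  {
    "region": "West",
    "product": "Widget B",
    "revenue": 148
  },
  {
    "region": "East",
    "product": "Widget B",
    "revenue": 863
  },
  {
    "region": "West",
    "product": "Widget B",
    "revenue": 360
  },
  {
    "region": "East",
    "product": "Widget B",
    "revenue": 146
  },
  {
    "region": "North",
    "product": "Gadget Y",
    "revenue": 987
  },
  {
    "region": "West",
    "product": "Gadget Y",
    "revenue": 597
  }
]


Pivot: region (rows) x product (columns) -> total revenue

     Gadget Y      Widget B    
East             0          1009  
North         2144             0  
West          1476           508  

Highest: North / Gadget Y = $2144

North / Gadget Y = $2144


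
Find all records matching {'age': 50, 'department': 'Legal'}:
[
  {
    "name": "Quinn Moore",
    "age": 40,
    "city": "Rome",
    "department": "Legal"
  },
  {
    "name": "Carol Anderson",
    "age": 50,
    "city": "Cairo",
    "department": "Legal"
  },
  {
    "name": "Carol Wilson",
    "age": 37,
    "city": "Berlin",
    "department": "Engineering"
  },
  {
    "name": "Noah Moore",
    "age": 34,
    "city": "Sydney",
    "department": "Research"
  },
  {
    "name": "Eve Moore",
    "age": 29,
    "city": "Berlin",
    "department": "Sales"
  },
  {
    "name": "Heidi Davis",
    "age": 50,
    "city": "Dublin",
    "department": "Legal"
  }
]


Search criteria: {'age': 50, 'department': 'Legal'}

Checking 6 records:
  Quinn Moore: {age: 40, department: Legal}
  Carol Anderson: {age: 50, department: Legal} <-- MATCH
  Carol Wilson: {age: 37, department: Engineering}
  Noah Moore: {age: 34, department: Research}
  Eve Moore: {age: 29, department: Sales}
  Heidi Davis: {age: 50, department: Legal} <-- MATCH

Matches: ["Carol Anderson", "Heidi Davis"]

["Carol Anderson", "Heidi Davis"]


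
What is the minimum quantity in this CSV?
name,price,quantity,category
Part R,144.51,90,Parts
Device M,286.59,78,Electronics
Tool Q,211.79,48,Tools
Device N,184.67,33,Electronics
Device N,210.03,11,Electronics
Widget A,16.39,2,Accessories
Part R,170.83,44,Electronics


Computing minimum quantity:
Values: [90, 78, 48, 33, 11, 2, 44]
Min = 2

2


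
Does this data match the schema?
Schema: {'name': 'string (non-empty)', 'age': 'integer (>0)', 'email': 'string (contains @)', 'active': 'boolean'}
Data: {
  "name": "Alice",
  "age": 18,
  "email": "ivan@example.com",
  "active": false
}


Validating each field against schema:
  name: OK (non-empty string)
  age: OK (positive integer)
  email: OK (string with @)
  active: OK (boolean)

Result: VALID

VALID


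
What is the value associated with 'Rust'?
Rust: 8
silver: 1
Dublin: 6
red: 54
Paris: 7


Looking up key 'Rust'
Value: 8

8


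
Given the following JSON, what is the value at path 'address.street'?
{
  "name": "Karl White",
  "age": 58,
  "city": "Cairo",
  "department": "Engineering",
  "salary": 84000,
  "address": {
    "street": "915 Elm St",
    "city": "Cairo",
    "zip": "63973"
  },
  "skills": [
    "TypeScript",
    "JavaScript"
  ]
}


Query: address.street
Path: address -> street
Value: 915 Elm St

915 Elm St


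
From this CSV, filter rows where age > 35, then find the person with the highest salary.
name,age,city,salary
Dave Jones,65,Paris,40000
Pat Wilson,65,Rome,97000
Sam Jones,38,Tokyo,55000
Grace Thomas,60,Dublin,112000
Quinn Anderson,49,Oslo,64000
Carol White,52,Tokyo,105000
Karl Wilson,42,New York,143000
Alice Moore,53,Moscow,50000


Filter: age > 35
Sort by: salary (descending)

Filtered records (8):
  Karl Wilson, age 42, salary $143000
  Grace Thomas, age 60, salary $112000
  Carol White, age 52, salary $105000
  Pat Wilson, age 65, salary $97000
  Quinn Anderson, age 49, salary $64000
  Sam Jones, age 38, salary $55000
  Alice Moore, age 53, salary $50000
  Dave Jones, age 65, salary $40000

Highest salary: Karl Wilson ($143000)

Karl Wilson


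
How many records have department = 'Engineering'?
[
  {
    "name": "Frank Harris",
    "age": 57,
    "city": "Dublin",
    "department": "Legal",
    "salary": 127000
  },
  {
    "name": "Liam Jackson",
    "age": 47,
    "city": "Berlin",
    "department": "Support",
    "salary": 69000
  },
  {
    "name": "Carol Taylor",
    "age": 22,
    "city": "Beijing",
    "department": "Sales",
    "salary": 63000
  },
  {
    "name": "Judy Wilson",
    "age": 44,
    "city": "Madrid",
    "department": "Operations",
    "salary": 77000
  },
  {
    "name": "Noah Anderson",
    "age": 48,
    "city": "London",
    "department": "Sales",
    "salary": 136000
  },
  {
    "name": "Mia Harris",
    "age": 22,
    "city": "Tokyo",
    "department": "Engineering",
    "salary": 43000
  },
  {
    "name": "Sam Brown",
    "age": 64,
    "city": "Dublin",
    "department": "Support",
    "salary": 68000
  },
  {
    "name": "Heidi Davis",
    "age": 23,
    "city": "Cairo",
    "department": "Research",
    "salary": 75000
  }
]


Data: 8 records
Condition: department = 'Engineering'

Checking each record:
  Frank Harris: Legal
  Liam Jackson: Support
  Carol Taylor: Sales
  Judy Wilson: Operations
  Noah Anderson: Sales
  Mia Harris: Engineering MATCH
  Sam Brown: Support
  Heidi Davis: Research

Count: 1

1


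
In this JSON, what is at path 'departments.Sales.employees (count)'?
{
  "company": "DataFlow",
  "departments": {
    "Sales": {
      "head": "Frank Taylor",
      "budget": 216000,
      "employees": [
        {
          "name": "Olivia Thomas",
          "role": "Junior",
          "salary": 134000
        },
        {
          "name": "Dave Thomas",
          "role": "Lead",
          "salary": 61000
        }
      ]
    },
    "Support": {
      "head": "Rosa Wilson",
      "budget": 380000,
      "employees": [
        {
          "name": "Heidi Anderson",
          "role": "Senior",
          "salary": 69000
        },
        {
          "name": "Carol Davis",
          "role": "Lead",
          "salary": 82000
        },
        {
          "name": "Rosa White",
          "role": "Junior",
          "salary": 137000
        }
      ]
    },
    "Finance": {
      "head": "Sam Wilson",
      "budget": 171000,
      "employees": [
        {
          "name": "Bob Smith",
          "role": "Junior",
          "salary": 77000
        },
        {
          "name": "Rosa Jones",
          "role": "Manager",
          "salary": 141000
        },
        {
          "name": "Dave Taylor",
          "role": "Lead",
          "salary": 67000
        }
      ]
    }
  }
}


Path: departments.Sales.employees (count)

Navigate:
  -> departments
  -> Sales
  -> employees (array, length 2)

2


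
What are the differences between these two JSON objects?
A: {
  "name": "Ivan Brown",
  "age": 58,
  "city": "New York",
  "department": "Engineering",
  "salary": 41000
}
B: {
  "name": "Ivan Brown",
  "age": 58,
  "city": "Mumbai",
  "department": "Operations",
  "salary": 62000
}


Comparing each field (in key order):
  name: same
  age: same
  city: DIFFERENT
  department: DIFFERENT
  salary: DIFFERENT
Differences:
  city: New York -> Mumbai
  department: Engineering -> Operations
  salary: 41000 -> 62000

3 field(s) changed

3 changes: city, department, salary


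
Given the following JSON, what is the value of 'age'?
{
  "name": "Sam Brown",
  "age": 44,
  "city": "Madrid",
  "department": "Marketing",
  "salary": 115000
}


Looking up field 'age'
Value: 44

44


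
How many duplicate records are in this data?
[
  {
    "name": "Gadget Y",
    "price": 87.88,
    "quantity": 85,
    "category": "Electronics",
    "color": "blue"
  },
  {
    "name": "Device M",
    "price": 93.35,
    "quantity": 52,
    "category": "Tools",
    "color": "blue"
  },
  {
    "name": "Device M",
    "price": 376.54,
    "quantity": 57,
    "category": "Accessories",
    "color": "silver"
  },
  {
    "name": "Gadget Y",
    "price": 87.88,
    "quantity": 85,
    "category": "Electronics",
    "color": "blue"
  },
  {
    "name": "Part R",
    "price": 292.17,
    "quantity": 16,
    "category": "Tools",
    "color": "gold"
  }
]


Checking 5 records for duplicates:

  Row 1: Gadget Y ($87.88, qty 85)
  Row 2: Device M ($93.35, qty 52)
  Row 3: Device M ($376.54, qty 57)
  Row 4: Gadget Y ($87.88, qty 85) <-- DUPLICATE
  Row 5: Part R ($292.17, qty 16)

Duplicates found: 1
Unique records: 4

1 duplicates, 4 unique


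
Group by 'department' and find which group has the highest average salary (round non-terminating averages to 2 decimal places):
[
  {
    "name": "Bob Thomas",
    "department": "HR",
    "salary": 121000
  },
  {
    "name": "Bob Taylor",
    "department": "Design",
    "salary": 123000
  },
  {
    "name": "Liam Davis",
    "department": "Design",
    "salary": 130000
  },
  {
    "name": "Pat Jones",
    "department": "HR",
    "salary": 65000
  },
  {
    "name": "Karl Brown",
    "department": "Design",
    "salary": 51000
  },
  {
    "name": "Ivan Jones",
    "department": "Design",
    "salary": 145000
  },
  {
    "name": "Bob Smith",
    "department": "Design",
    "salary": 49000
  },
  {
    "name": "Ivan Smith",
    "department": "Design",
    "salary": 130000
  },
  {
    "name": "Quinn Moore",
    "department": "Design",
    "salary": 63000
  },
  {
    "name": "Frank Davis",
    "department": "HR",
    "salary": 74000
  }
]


Group by: department

Groups:
  Design: 7 people, avg salary = 691000/7 ≈ $98714.29
  HR: 3 people, avg salary = 260000/3 ≈ $86666.67

Highest average salary: Design (≈$98714.29)

Design (≈$98714.29)


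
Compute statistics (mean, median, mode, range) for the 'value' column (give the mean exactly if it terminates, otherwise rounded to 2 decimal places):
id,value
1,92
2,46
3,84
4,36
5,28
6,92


Data: [92, 46, 84, 36, 28, 92]
Count: 6
Sum: 378
Mean: 378/6 = 63
Sorted: [28, 36, 46, 84, 92, 92]
Median: 65.0
Mode: 92 (2 times)
Range: 92 - 28 = 64
Min: 28, Max: 92

mean=63, median=65.0, mode=92, range=64


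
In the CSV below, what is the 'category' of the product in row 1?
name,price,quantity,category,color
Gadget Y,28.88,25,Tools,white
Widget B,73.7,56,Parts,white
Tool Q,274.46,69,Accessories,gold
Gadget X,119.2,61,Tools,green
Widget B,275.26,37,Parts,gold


Query: Row 1 ('Gadget Y'), column 'category'
Value: Tools

Tools


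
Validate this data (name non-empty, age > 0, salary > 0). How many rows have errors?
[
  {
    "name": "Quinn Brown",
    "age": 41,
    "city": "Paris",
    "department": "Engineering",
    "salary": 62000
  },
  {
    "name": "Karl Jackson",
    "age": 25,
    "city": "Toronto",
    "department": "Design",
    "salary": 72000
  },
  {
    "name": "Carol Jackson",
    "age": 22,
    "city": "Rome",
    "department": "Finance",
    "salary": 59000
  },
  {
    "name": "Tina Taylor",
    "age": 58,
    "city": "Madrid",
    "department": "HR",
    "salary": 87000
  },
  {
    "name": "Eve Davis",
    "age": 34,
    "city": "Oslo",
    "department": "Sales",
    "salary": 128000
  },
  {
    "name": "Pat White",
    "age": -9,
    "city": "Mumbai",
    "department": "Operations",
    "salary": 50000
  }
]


Validating 6 records:
Rules: name non-empty, age > 0, salary > 0

  Row 1 (Quinn Brown): OK
  Row 2 (Karl Jackson): OK
  Row 3 (Carol Jackson): OK
  Row 4 (Tina Taylor): OK
  Row 5 (Eve Davis): OK
  Row 6 (Pat White): negative age: -9

Total errors: 1

1 errors


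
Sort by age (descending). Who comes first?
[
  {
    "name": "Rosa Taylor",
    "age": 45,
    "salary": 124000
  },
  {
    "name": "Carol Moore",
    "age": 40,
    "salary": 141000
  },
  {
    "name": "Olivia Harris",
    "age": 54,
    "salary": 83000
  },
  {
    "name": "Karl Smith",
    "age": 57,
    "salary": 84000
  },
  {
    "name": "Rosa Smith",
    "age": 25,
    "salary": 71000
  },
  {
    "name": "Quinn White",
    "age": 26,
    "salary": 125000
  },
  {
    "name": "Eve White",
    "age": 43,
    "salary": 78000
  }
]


Sort by: age (descending)

Sorted order:
  1. Karl Smith (age = 57)
  2. Olivia Harris (age = 54)
  3. Rosa Taylor (age = 45)
  4. Eve White (age = 43)
  5. Carol Moore (age = 40)
  6. Quinn White (age = 26)
  7. Rosa Smith (age = 25)

First: Karl Smith

Karl Smith


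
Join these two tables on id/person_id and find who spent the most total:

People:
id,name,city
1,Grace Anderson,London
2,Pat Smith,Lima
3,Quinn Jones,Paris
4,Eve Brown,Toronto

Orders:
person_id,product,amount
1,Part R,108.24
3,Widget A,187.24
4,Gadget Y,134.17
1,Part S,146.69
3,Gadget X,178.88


Join on: people.id = orders.person_id

Joined rows:
  Grace Anderson (London) bought Part R for $108.24
  Quinn Jones (Paris) bought Widget A for $187.24
  Eve Brown (Toronto) bought Gadget Y for $134.17
  Grace Anderson (London) bought Part S for $146.69
  Quinn Jones (Paris) bought Gadget X for $178.88

Total per person:
  Quinn Jones: $366.12
  Grace Anderson: $254.93
  Eve Brown: $134.17

Top spender: Quinn Jones ($366.12)

Quinn Jones ($366.12)


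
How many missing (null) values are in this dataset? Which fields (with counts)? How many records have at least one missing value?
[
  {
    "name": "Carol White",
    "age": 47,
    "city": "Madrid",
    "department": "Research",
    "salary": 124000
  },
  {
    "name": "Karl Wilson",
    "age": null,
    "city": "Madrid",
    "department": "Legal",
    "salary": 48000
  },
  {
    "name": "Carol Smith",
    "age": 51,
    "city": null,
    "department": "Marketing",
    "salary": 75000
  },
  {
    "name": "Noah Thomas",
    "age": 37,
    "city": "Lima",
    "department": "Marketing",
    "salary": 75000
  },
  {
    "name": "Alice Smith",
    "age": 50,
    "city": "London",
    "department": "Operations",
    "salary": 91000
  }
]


Checking for missing (null) values in 5 records:

  Carol White: complete
  Karl Wilson: age
  Carol Smith: city
  Noah Thomas: complete
  Alice Smith: complete

Per field:
  name: 0 missing
  age: 1 missing
  city: 1 missing
  department: 0 missing
  salary: 0 missing

Total missing values: 2
Records with any missing: 2

2 missing values (age: 1, city: 1); 2 incomplete records


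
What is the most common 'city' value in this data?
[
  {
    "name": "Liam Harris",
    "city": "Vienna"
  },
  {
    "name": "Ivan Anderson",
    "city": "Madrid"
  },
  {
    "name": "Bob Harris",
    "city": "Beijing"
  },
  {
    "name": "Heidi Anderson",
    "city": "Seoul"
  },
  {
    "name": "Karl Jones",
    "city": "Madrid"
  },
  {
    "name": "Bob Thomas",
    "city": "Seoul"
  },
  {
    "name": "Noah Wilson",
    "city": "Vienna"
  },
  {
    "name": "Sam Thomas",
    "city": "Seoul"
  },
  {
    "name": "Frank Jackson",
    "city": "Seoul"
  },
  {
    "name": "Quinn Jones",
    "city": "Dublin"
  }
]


Counting 'city' values across 10 records:

  Seoul: 4 ####
  Vienna: 2 ##
  Madrid: 2 ##
  Beijing: 1 #
  Dublin: 1 #

Most common: Seoul (4 times)

Seoul (4 times)


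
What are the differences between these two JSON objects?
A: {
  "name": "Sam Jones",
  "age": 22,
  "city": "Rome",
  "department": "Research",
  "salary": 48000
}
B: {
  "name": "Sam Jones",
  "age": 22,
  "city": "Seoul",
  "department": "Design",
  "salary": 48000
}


Comparing each field (in key order):
  name: same
  age: same
  city: DIFFERENT
  department: DIFFERENT
  salary: same
Differences:
  city: Rome -> Seoul
  department: Research -> Design

2 field(s) changed

2 changes: city, department


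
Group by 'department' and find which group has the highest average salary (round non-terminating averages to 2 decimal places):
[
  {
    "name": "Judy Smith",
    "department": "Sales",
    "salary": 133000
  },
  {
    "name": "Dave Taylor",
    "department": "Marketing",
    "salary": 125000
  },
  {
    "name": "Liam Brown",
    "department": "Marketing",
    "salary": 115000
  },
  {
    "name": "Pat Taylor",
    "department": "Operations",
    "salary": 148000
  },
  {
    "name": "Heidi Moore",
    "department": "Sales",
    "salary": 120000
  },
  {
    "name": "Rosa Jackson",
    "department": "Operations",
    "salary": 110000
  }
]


Group by: department

Groups:
  Marketing: 2 people, avg salary = 240000/2 = $120000
  Operations: 2 people, avg salary = 258000/2 = $129000
  Sales: 2 people, avg salary = 253000/2 = $126500

Highest average salary: Operations ($129000)

Operations ($129000)


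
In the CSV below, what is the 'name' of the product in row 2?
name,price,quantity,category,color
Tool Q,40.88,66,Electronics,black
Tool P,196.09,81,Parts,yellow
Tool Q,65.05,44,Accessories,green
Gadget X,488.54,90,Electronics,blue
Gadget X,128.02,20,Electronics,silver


Query: Row 2 ('Tool P'), column 'name'
Value: Tool P

Tool P


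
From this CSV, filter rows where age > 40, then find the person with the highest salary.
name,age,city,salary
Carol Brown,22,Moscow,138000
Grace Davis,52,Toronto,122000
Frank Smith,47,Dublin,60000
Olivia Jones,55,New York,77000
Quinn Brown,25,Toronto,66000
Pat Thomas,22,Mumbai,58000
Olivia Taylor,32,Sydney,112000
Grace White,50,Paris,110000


Filter: age > 40
Sort by: salary (descending)

Filtered records (4):
  Grace Davis, age 52, salary $122000
  Grace White, age 50, salary $110000
  Olivia Jones, age 55, salary $77000
  Frank Smith, age 47, salary $60000

Highest salary: Grace Davis ($122000)

Grace Davis


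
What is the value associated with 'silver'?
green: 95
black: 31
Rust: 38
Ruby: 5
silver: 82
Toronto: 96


Looking up key 'silver'
Value: 82

82


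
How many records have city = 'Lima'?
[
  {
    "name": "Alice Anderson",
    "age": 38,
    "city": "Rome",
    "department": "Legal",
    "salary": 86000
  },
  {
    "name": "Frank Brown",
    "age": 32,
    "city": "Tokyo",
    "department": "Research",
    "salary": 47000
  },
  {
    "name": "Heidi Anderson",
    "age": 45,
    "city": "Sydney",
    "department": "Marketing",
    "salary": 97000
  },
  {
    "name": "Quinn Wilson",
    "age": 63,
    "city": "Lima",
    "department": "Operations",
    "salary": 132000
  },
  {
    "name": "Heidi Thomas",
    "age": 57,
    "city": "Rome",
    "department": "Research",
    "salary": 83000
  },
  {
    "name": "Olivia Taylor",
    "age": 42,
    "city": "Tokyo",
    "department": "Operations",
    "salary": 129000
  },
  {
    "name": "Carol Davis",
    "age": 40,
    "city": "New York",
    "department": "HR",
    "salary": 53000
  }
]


Data: 7 records
Condition: city = 'Lima'

Checking each record:
  Alice Anderson: Rome
  Frank Brown: Tokyo
  Heidi Anderson: Sydney
  Quinn Wilson: Lima MATCH
  Heidi Thomas: Rome
  Olivia Taylor: Tokyo
  Carol Davis: New York

Count: 1

1


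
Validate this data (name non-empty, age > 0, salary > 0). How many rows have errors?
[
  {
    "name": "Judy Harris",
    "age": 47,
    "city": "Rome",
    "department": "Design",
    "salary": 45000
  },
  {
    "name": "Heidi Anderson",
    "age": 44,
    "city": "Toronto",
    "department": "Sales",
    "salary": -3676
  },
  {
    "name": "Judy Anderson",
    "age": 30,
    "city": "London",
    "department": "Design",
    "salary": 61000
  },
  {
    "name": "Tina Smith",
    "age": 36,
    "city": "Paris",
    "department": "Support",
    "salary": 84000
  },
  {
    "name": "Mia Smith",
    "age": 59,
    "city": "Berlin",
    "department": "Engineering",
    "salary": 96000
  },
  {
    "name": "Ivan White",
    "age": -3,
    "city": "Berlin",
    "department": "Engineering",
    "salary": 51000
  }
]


Validating 6 records:
Rules: name non-empty, age > 0, salary > 0

  Row 1 (Judy Harris): OK
  Row 2 (Heidi Anderson): negative salary: -3676
  Row 3 (Judy Anderson): OK
  Row 4 (Tina Smith): OK
  Row 5 (Mia Smith): OK
  Row 6 (Ivan White): negative age: -3

Total errors: 2

2 errors


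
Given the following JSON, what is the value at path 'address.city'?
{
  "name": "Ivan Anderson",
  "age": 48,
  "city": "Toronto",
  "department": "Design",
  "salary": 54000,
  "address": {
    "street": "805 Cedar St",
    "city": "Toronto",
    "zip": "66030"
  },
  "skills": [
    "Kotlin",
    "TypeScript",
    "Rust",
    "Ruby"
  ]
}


Query: address.city
Path: address -> city
Value: Toronto

Toronto


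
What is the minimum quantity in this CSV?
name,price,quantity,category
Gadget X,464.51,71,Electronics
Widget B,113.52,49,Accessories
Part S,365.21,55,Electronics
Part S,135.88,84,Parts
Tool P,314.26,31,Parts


Computing minimum quantity:
Values: [71, 49, 55, 84, 31]
Min = 31

31


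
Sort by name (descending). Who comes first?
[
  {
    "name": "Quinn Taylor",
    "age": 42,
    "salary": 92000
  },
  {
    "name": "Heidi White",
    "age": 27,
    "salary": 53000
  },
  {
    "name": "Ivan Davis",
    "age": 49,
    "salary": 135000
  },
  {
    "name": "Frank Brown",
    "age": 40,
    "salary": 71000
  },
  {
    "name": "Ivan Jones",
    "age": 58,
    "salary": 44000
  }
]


Sort by: name (descending)

Sorted order:
  1. Quinn Taylor (name = Quinn Taylor)
  2. Ivan Jones (name = Ivan Jones)
  3. Ivan Davis (name = Ivan Davis)
  4. Heidi White (name = Heidi White)
  5. Frank Brown (name = Frank Brown)

First: Quinn Taylor

Quinn Taylor


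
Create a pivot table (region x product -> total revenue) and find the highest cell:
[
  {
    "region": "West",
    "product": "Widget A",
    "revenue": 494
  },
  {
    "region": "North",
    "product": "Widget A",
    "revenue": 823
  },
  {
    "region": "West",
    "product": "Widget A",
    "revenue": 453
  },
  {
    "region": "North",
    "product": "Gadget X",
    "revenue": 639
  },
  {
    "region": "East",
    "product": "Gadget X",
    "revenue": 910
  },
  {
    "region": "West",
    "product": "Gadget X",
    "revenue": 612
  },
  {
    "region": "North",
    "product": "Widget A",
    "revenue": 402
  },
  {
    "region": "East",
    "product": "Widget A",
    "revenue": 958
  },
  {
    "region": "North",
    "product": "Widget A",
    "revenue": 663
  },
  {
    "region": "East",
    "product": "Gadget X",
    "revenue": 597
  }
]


Pivot: region (rows) x product (columns) -> total revenue

     Gadget X      Widget A    
East          1507           958  
North          639          1888  
West           612           947  

Highest: North / Widget A = $1888

North / Widget A = $1888


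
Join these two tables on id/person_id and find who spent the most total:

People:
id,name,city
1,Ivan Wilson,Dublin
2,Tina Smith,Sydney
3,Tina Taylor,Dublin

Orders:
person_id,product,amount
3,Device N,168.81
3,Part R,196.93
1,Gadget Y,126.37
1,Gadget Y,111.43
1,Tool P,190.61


Join on: people.id = orders.person_id

Joined rows:
  Tina Taylor (Dublin) bought Device N for $168.81
  Tina Taylor (Dublin) bought Part R for $196.93
  Ivan Wilson (Dublin) bought Gadget Y for $126.37
  Ivan Wilson (Dublin) bought Gadget Y for $111.43
  Ivan Wilson (Dublin) bought Tool P for $190.61

Total per person:
  Ivan Wilson: $428.41
  Tina Taylor: $365.74

Top spender: Ivan Wilson ($428.41)

Ivan Wilson ($428.41)


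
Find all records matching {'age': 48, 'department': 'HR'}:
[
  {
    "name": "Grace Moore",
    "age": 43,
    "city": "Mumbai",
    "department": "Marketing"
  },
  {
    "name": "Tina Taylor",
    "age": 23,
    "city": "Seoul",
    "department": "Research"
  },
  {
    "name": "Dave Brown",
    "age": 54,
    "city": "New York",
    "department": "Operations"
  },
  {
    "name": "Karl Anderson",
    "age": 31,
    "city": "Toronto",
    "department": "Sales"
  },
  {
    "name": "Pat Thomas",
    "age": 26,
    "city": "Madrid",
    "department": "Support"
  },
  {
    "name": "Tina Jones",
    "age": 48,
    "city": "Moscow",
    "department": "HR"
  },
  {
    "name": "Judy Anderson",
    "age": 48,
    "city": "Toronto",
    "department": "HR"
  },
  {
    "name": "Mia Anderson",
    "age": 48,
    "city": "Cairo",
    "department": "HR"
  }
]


Search criteria: {'age': 48, 'department': 'HR'}

Checking 8 records:
  Grace Moore: {age: 43, department: Marketing}
  Tina Taylor: {age: 23, department: Research}
  Dave Brown: {age: 54, department: Operations}
  Karl Anderson: {age: 31, department: Sales}
  Pat Thomas: {age: 26, department: Support}
  Tina Jones: {age: 48, department: HR} <-- MATCH
  Judy Anderson: {age: 48, department: HR} <-- MATCH
  Mia Anderson: {age: 48, department: HR} <-- MATCH

Matches: ["Tina Jones", "Judy Anderson", "Mia Anderson"]

["Tina Jones", "Judy Anderson", "Mia Anderson"]


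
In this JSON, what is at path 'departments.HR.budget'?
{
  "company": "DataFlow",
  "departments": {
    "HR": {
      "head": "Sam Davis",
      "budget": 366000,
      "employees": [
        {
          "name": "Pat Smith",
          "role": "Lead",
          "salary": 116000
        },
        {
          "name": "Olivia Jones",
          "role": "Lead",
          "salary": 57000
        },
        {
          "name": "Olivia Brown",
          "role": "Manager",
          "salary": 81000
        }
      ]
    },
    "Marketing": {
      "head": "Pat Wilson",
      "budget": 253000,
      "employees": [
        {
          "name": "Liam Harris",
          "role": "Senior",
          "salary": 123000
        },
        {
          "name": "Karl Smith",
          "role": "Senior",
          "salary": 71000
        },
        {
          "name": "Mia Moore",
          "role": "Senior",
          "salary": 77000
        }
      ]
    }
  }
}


Path: departments.HR.budget

Navigate:
  -> departments
  -> HR
  -> budget = 366000

366000


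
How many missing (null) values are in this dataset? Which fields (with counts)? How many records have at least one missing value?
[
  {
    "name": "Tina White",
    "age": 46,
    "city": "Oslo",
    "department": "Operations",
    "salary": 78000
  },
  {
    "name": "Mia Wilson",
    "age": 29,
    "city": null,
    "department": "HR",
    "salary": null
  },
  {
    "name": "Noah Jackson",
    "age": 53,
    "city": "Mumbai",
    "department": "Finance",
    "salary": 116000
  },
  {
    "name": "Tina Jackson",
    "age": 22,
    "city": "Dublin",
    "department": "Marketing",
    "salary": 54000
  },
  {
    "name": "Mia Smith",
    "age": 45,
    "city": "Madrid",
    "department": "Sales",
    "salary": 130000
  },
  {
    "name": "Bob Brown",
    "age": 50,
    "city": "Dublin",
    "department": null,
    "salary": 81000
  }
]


Checking for missing (null) values in 6 records:

  Tina White: complete
  Mia Wilson: city, salary
  Noah Jackson: complete
  Tina Jackson: complete
  Mia Smith: complete
  Bob Brown: department

Per field:
  name: 0 missing
  age: 0 missing
  city: 1 missing
  department: 1 missing
  salary: 1 missing

Total missing values: 3
Records with any missing: 2

3 missing values (city: 1, department: 1, salary: 1); 2 incomplete records
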